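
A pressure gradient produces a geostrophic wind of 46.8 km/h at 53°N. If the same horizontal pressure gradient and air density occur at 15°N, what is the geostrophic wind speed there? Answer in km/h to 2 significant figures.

140 km/h

With the same pressure gradient and density, V_g ∝ 1/f ∝ 1/sin φ.
V₂ = V₁ · sin φ₁ / sin φ₂ = 46.8 × sin 53° / sin 15°
V₂ = 46.8 × 0.7986/0.2588 = 140 km/h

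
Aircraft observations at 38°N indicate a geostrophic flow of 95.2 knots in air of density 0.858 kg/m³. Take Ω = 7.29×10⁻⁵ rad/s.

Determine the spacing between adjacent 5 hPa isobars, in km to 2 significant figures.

130 km

Coriolis parameter at 38°N:
f = 2Ω sin φ = 2 × 7.29×10⁻⁵ × sin 38° = 8.98×10⁻⁵ s⁻¹
Wind speed in SI: 95.2 knots = 49.0 m/s
Geostrophic balance rearranged: |∂P/∂n| = f ρ V_g
|∂P/∂n| = 8.98×10⁻⁵ × 0.858 × 49.0 = 3.77×10⁻³ Pa/m
Isobar spacing: Δn = ΔP/|∂P/∂n| = 500 Pa / 3.77×10⁻³ Pa/m = 132559 m ≈ 130 km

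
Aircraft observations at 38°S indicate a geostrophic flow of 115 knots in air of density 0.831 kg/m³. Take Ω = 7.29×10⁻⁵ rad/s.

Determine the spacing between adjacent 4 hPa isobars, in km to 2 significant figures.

91 km

Coriolis parameter at 38°S:
f = 2Ω sin φ = 2 × 7.29×10⁻⁵ × sin 38° = 8.98×10⁻⁵ s⁻¹
Wind speed in SI: 115 knots = 59.2 m/s
Geostrophic balance rearranged: |∂P/∂n| = f ρ V_g
|∂P/∂n| = 8.98×10⁻⁵ × 0.831 × 59.2 = 4.41×10⁻³ Pa/m
Isobar spacing: Δn = ΔP/|∂P/∂n| = 400 Pa / 4.41×10⁻³ Pa/m = 90641 m ≈ 91 km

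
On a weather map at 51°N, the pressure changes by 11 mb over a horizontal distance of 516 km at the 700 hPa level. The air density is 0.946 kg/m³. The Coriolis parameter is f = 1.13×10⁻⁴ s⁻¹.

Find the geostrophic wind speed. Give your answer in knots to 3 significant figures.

38.8 knots

Pressure gradient: |∂P/∂n| = 1100 Pa / 516000 m = 2.13×10⁻³ Pa/m
Geostrophic balance (pressure-gradient force = Coriolis force):
V_g = (1/(fρ)) |∂P/∂n| = 2.13×10⁻³ / (1.13×10⁻⁴ × 0.946) = 19.9 m/s
Converting: 19.9 m/s × 1.944 = 38.8 knots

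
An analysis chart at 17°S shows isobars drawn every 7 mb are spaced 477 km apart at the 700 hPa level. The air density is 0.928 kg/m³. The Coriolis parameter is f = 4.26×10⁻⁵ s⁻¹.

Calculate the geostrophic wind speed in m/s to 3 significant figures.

Pressure gradient: |∂P/∂n| = 700 Pa / 477000 m = 1.47×10⁻³ Pa/m
Geostrophic balance (pressure-gradient force = Coriolis force):
V_g = (1/(fρ)) |∂P/∂n| = 1.47×10⁻³ / (4.26×10⁻⁵ × 0.928) = 37.1 m/s

37.1 m/s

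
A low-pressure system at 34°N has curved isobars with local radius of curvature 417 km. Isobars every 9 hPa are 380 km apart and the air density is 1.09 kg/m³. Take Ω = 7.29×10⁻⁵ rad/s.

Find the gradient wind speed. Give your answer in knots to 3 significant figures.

Coriolis parameter at 34°N:
f = 2Ω sin φ = 2 × 7.29×10⁻⁵ × sin 34° = 8.15×10⁻⁵ s⁻¹
Pressure gradient: |∂P/∂n| = 900 Pa / 380000 m = 2.37×10⁻³ Pa/m
Geostrophic speed: V_g = |∂P/∂n|/(fρ) = 2.37×10⁻³/(8.15×10⁻⁵ × 1.09) = 26.7 m/s
Around a low, centrifugal force acts outward with Coriolis, so pressure-gradient force balances both:
(1/ρ)|∂P/∂n| = fV + V²/R  →  V² + fR·V − fR·V_g = 0
With fR = 8.15×10⁻⁵ × 417×10³ m = 34.0 m/s:
V = [−fR + √((fR)² + 4 fR V_g)]/2 = [−34.0 + √(34.0² + 4×34.0×26.7)]/2 = 17.6 m/s
Subgeostrophic (V < V_g = 26.7 m/s), as expected around a low.
Converting: 17.6 m/s × 1.944 = 34.2 knots

34.2 knots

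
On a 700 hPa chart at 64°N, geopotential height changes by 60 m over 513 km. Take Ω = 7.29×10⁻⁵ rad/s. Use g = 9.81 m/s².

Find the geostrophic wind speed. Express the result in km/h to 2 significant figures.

32 km/h

Coriolis parameter at 64°N:
f = 2Ω sin φ = 2 × 7.29×10⁻⁵ × sin 64° = 1.31×10⁻⁴ s⁻¹
Height gradient: |∂Z/∂n| = 60 m / 513000 m = 1.17×10⁻⁴
On a pressure surface, geostrophic balance gives V_g = (g/f)|∂Z/∂n|:
V_g = 9.81 × 1.17×10⁻⁴ / 1.31×10⁻⁴ = 8.76 m/s
Converting: 8.76 m/s × 3.6 = 32 km/h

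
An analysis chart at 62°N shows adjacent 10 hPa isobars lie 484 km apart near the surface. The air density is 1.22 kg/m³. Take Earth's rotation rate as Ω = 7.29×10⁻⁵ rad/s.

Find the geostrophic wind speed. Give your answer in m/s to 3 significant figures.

13.2 m/s

Coriolis parameter at 62°N:
f = 2Ω sin φ = 2 × 7.29×10⁻⁵ × sin 62° = 1.29×10⁻⁴ s⁻¹
Pressure gradient: |∂P/∂n| = 1000 Pa / 484000 m = 2.07×10⁻³ Pa/m
Geostrophic balance (pressure-gradient force = Coriolis force):
V_g = (1/(fρ)) |∂P/∂n| = 2.07×10⁻³ / (1.29×10⁻⁴ × 1.22) = 13.2 m/s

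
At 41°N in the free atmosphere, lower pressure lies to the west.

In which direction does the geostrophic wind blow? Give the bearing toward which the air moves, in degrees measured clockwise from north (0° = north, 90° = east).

The pressure-gradient force points toward the west (bearing 270°).
Geostrophic balance: in the Northern Hemisphere the Coriolis force deflects motion to the right, so the geostrophic wind blows 90° to the right of the pressure-gradient force (low pressure on the left).
Rotating 270° by 90° clockwise gives 000° — the wind blows toward the north.

000°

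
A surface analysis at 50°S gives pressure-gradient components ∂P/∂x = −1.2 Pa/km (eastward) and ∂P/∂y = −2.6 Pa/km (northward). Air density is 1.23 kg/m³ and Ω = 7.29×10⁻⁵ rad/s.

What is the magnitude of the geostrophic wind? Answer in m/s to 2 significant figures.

21 m/s

Coriolis parameter at 50°S:
f = 2Ω sin φ = 2 × 7.29×10⁻⁵ × sin 50° = 1.12×10⁻⁴ s⁻¹
In the Southern Hemisphere f is negative: f = −1.12×10⁻⁴ s⁻¹.
Component geostrophic relations (x east, y north):
u_g = −(1/(fρ)) ∂P/∂y,  v_g = (1/(fρ)) ∂P/∂x
u_g = −(−2.6×10⁻³)/(−1.12×10⁻⁴ × 1.23) = −18.9 m/s;  v_g = (−1.2×10⁻³)/(−1.12×10⁻⁴ × 1.23) = 8.74 m/s
|V_g| = √(u_g² + v_g²) = 20.8 m/s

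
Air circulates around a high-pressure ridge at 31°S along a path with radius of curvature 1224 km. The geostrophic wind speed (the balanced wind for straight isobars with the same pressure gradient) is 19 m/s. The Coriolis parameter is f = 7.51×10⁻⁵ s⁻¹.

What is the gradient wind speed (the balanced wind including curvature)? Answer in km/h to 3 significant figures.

Around a high, pressure-gradient force acts outward with centrifugal, so Coriolis balances both:
fV = (1/ρ)|∂P/∂n| + V²/R  →  V² − fR·V + fR·V_g = 0
With fR = 7.51×10⁻⁵ × 1224×10³ m = 91.9 m/s:
V = [fR − √((fR)² − 4 fR V_g)]/2 = [91.9 − √(91.9² − 4×91.9×19)]/2 = 26.8 m/s
Supergeostrophic (V > V_g = 19 m/s), as expected around a high.
Converting: 26.8 m/s × 3.6 = 96.6 km/h

96.6 km/h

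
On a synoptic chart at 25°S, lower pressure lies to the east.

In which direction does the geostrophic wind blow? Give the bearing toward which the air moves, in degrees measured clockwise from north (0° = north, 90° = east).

The pressure-gradient force points toward the east (bearing 090°).
Geostrophic balance: in the Southern Hemisphere the Coriolis force deflects motion to the left, so the geostrophic wind blows 90° to the left of the pressure-gradient force (low pressure on the right).
Rotating 090° by 90° counterclockwise gives 000° — the wind blows toward the north.

000°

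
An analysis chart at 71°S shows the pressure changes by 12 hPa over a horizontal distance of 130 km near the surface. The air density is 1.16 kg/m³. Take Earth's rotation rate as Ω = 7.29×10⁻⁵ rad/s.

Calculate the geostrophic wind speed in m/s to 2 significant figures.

58 m/s

Coriolis parameter at 71°S:
f = 2Ω sin φ = 2 × 7.29×10⁻⁵ × sin 71° = 1.38×10⁻⁴ s⁻¹
Pressure gradient: |∂P/∂n| = 1200 Pa / 130000 m = 9.23×10⁻³ Pa/m
Geostrophic balance (pressure-gradient force = Coriolis force):
V_g = (1/(fρ)) |∂P/∂n| = 9.23×10⁻³ / (1.38×10⁻⁴ × 1.16) = 57.7 m/s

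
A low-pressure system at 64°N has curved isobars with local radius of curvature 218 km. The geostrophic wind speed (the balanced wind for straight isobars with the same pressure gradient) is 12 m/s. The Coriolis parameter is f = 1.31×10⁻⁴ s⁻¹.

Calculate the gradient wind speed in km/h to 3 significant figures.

32.8 km/h

Around a low, centrifugal force acts outward with Coriolis, so pressure-gradient force balances both:
(1/ρ)|∂P/∂n| = fV + V²/R  →  V² + fR·V − fR·V_g = 0
With fR = 1.31×10⁻⁴ × 218×10³ m = 28.6 m/s:
V = [−fR + √((fR)² + 4 fR V_g)]/2 = [−28.6 + √(28.6² + 4×28.6×12)]/2 = 9.1 m/s
Subgeostrophic (V < V_g = 12 m/s), as expected around a low.
Converting: 9.1 m/s × 3.6 = 32.8 km/h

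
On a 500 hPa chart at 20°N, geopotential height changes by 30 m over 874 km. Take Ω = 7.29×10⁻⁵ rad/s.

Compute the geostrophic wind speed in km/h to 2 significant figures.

24 km/h

Coriolis parameter at 20°N:
f = 2Ω sin φ = 2 × 7.29×10⁻⁵ × sin 20° = 4.99×10⁻⁵ s⁻¹
Height gradient: |∂Z/∂n| = 30 m / 874000 m = 3.43×10⁻⁵
On a pressure surface, geostrophic balance gives V_g = (g/f)|∂Z/∂n|:
V_g = 9.81 × 3.43×10⁻⁵ / 4.99×10⁻⁵ = 6.75 m/s
Converting: 6.75 m/s × 3.6 = 24 km/h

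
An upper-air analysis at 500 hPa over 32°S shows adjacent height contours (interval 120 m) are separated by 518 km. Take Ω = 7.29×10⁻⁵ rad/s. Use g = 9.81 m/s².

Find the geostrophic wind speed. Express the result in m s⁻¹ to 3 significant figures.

Coriolis parameter at 32°S:
f = 2Ω sin φ = 2 × 7.29×10⁻⁵ × sin 32° = 7.73×10⁻⁵ s⁻¹
Height gradient: |∂Z/∂n| = 120 m / 518000 m = 2.32×10⁻⁴
On a pressure surface, geostrophic balance gives V_g = (g/f)|∂Z/∂n|:
V_g = 9.81 × 2.32×10⁻⁴ / 7.73×10⁻⁵ = 29.4 m/s

29.4 m s⁻¹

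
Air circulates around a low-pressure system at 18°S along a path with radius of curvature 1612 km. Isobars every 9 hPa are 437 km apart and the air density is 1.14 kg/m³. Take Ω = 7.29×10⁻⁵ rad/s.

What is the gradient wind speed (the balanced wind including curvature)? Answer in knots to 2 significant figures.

56 knots

Coriolis parameter at 18°S:
f = 2Ω sin φ = 2 × 7.29×10⁻⁵ × sin 18° = 4.51×10⁻⁵ s⁻¹
Pressure gradient: |∂P/∂n| = 900 Pa / 437000 m = 2.06×10⁻³ Pa/m
Geostrophic speed: V_g = |∂P/∂n|/(fρ) = 2.06×10⁻³/(4.51×10⁻⁵ × 1.14) = 40.1 m/s
Around a low, centrifugal force acts outward with Coriolis, so pressure-gradient force balances both:
(1/ρ)|∂P/∂n| = fV + V²/R  →  V² + fR·V − fR·V_g = 0
With fR = 4.51×10⁻⁵ × 1612×10³ m = 72.6 m/s:
V = [−fR + √((fR)² + 4 fR V_g)]/2 = [−72.6 + √(72.6² + 4×72.6×40.1)]/2 = 28.7 m/s
Subgeostrophic (V < V_g = 40.1 m/s), as expected around a low.
Converting: 28.7 m/s × 1.944 = 56 knots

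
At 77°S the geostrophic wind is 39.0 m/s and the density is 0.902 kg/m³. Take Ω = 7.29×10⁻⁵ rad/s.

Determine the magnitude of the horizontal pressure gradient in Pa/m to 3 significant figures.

Coriolis parameter at 77°S:
f = 2Ω sin φ = 2 × 7.29×10⁻⁵ × sin 77° = 1.42×10⁻⁴ s⁻¹
Geostrophic balance rearranged: |∂P/∂n| = f ρ V_g
|∂P/∂n| = 1.42×10⁻⁴ × 0.902 × 39.0 = 5.00×10⁻³ Pa/m

5.00×10⁻³ Pa/m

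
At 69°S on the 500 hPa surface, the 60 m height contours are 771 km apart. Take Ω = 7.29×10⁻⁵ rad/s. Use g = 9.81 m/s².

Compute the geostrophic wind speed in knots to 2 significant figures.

11 knots

Coriolis parameter at 69°S:
f = 2Ω sin φ = 2 × 7.29×10⁻⁵ × sin 69° = 1.36×10⁻⁴ s⁻¹
Height gradient: |∂Z/∂n| = 60 m / 771000 m = 7.78×10⁻⁵
On a pressure surface, geostrophic balance gives V_g = (g/f)|∂Z/∂n|:
V_g = 9.81 × 7.78×10⁻⁵ / 1.36×10⁻⁴ = 5.61 m/s
Converting: 5.61 m/s × 1.944 = 11 knots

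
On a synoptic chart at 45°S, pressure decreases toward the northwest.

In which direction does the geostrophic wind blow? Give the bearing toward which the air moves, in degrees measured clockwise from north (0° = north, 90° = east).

The pressure-gradient force points toward the northwest (bearing 315°).
Geostrophic balance: in the Southern Hemisphere the Coriolis force deflects motion to the left, so the geostrophic wind blows 90° to the left of the pressure-gradient force (low pressure on the right).
Rotating 315° by 90° counterclockwise gives 225° — the wind blows toward the southwest.

225°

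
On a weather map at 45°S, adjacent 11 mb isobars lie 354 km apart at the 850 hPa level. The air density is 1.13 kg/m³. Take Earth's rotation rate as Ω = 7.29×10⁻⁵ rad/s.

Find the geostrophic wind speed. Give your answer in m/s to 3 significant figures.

Coriolis parameter at 45°S:
f = 2Ω sin φ = 2 × 7.29×10⁻⁵ × sin 45° = 1.03×10⁻⁴ s⁻¹
Pressure gradient: |∂P/∂n| = 1100 Pa / 354000 m = 3.11×10⁻³ Pa/m
Geostrophic balance (pressure-gradient force = Coriolis force):
V_g = (1/(fρ)) |∂P/∂n| = 3.11×10⁻³ / (1.03×10⁻⁴ × 1.13) = 26.7 m/s

26.7 m/s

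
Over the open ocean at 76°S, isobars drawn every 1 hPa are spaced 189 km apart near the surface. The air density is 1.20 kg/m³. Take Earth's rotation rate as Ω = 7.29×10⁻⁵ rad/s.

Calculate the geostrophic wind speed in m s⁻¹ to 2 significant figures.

Coriolis parameter at 76°S:
f = 2Ω sin φ = 2 × 7.29×10⁻⁵ × sin 76° = 1.41×10⁻⁴ s⁻¹
Pressure gradient: |∂P/∂n| = 100 Pa / 189000 m = 5.29×10⁻⁴ Pa/m
Geostrophic balance (pressure-gradient force = Coriolis force):
V_g = (1/(fρ)) |∂P/∂n| = 5.29×10⁻⁴ / (1.41×10⁻⁴ × 1.20) = 3.12 m/s

3.1 m s⁻¹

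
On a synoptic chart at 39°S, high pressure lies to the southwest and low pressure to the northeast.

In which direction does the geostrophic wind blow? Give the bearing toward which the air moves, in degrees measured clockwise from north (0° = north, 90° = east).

The pressure-gradient force points toward the northeast (bearing 045°).
Geostrophic balance: in the Southern Hemisphere the Coriolis force deflects motion to the left, so the geostrophic wind blows 90° to the left of the pressure-gradient force (low pressure on the right).
Rotating 045° by 90° counterclockwise gives 315° — the wind blows toward the northwest.

315°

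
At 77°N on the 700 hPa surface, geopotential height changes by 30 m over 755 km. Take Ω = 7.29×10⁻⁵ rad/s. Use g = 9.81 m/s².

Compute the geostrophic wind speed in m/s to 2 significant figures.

Coriolis parameter at 77°N:
f = 2Ω sin φ = 2 × 7.29×10⁻⁵ × sin 77° = 1.42×10⁻⁴ s⁻¹
Height gradient: |∂Z/∂n| = 30 m / 755000 m = 3.97×10⁻⁵
On a pressure surface, geostrophic balance gives V_g = (g/f)|∂Z/∂n|:
V_g = 9.81 × 3.97×10⁻⁵ / 1.42×10⁻⁴ = 2.74 m/s

2.7 m/s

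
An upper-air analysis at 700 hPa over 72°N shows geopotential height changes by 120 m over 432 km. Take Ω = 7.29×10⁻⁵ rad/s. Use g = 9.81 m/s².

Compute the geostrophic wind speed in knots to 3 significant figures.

Coriolis parameter at 72°N:
f = 2Ω sin φ = 2 × 7.29×10⁻⁵ × sin 72° = 1.39×10⁻⁴ s⁻¹
Height gradient: |∂Z/∂n| = 120 m / 432000 m = 2.78×10⁻⁴
On a pressure surface, geostrophic balance gives V_g = (g/f)|∂Z/∂n|:
V_g = 9.81 × 2.78×10⁻⁴ / 1.39×10⁻⁴ = 19.7 m/s
Converting: 19.7 m/s × 1.944 = 38.2 knots

38.2 knots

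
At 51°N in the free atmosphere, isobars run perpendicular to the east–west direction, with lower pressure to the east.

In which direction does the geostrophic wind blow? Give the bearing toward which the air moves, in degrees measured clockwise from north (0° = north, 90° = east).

The pressure-gradient force points toward the east (bearing 090°).
Geostrophic balance: in the Northern Hemisphere the Coriolis force deflects motion to the right, so the geostrophic wind blows 90° to the right of the pressure-gradient force (low pressure on the left).
Rotating 090° by 90° clockwise gives 180° — the wind blows toward the south.

180°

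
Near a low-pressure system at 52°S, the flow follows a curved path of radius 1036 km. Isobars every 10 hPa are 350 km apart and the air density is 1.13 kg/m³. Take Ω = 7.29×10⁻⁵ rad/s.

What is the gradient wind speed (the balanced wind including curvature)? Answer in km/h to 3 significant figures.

Coriolis parameter at 52°S:
f = 2Ω sin φ = 2 × 7.29×10⁻⁵ × sin 52° = 1.15×10⁻⁴ s⁻¹
Pressure gradient: |∂P/∂n| = 1000 Pa / 350000 m = 2.86×10⁻³ Pa/m
Geostrophic speed: V_g = |∂P/∂n|/(fρ) = 2.86×10⁻³/(1.15×10⁻⁴ × 1.13) = 22.0 m/s
Around a low, centrifugal force acts outward with Coriolis, so pressure-gradient force balances both:
(1/ρ)|∂P/∂n| = fV + V²/R  →  V² + fR·V − fR·V_g = 0
With fR = 1.15×10⁻⁴ × 1036×10³ m = 119 m/s:
V = [−fR + √((fR)² + 4 fR V_g)]/2 = [−119 + √(119² + 4×119×22)]/2 = 19 m/s
Subgeostrophic (V < V_g = 22 m/s), as expected around a low.
Converting: 19 m/s × 3.6 = 68.3 km/h

68.3 km/h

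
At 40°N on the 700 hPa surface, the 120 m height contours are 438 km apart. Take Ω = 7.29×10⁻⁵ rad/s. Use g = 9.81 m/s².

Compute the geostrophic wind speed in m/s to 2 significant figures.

29 m/s

Coriolis parameter at 40°N:
f = 2Ω sin φ = 2 × 7.29×10⁻⁵ × sin 40° = 9.37×10⁻⁵ s⁻¹
Height gradient: |∂Z/∂n| = 120 m / 438000 m = 2.74×10⁻⁴
On a pressure surface, geostrophic balance gives V_g = (g/f)|∂Z/∂n|:
V_g = 9.81 × 2.74×10⁻⁴ / 9.37×10⁻⁵ = 28.7 m/s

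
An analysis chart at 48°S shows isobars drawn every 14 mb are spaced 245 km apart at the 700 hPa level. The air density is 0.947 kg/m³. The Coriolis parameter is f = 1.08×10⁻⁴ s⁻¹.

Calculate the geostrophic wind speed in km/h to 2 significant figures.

Pressure gradient: |∂P/∂n| = 1400 Pa / 245000 m = 5.71×10⁻³ Pa/m
Geostrophic balance (pressure-gradient force = Coriolis force):
V_g = (1/(fρ)) |∂P/∂n| = 5.71×10⁻³ / (1.08×10⁻⁴ × 0.947) = 55.9 m/s
Converting: 55.9 m/s × 3.6 = 200 km/h

200 km/h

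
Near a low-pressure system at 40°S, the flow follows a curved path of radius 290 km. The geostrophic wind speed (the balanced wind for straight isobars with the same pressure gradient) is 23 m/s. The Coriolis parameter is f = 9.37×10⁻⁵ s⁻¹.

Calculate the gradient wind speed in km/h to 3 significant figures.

53.5 km/h

Around a low, centrifugal force acts outward with Coriolis, so pressure-gradient force balances both:
(1/ρ)|∂P/∂n| = fV + V²/R  →  V² + fR·V − fR·V_g = 0
With fR = 9.37×10⁻⁵ × 290×10³ m = 27.2 m/s:
V = [−fR + √((fR)² + 4 fR V_g)]/2 = [−27.2 + √(27.2² + 4×27.2×23)]/2 = 14.9 m/s
Subgeostrophic (V < V_g = 23 m/s), as expected around a low.
Converting: 14.9 m/s × 3.6 = 53.5 km/h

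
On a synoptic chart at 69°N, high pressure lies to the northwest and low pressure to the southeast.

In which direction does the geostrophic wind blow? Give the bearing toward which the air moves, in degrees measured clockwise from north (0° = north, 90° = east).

The pressure-gradient force points toward the southeast (bearing 135°).
Geostrophic balance: in the Northern Hemisphere the Coriolis force deflects motion to the right, so the geostrophic wind blows 90° to the right of the pressure-gradient force (low pressure on the left).
Rotating 135° by 90° clockwise gives 225° — the wind blows toward the southwest.

225°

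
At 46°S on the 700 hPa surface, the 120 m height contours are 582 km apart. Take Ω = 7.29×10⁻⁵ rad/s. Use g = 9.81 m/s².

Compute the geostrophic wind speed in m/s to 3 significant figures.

19.3 m/s

Coriolis parameter at 46°S:
f = 2Ω sin φ = 2 × 7.29×10⁻⁵ × sin 46° = 1.05×10⁻⁴ s⁻¹
Height gradient: |∂Z/∂n| = 120 m / 582000 m = 2.06×10⁻⁴
On a pressure surface, geostrophic balance gives V_g = (g/f)|∂Z/∂n|:
V_g = 9.81 × 2.06×10⁻⁴ / 1.05×10⁻⁴ = 19.3 m/s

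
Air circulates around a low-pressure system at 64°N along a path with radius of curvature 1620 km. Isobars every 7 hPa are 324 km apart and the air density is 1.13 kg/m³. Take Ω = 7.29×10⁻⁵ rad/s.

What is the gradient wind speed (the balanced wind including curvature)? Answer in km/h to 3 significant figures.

Coriolis parameter at 64°N:
f = 2Ω sin φ = 2 × 7.29×10⁻⁵ × sin 64° = 1.31×10⁻⁴ s⁻¹
Pressure gradient: |∂P/∂n| = 700 Pa / 324000 m = 2.16×10⁻³ Pa/m
Geostrophic speed: V_g = |∂P/∂n|/(fρ) = 2.16×10⁻³/(1.31×10⁻⁴ × 1.13) = 14.6 m/s
Around a low, centrifugal force acts outward with Coriolis, so pressure-gradient force balances both:
(1/ρ)|∂P/∂n| = fV + V²/R  →  V² + fR·V − fR·V_g = 0
With fR = 1.31×10⁻⁴ × 1620×10³ m = 212 m/s:
V = [−fR + √((fR)² + 4 fR V_g)]/2 = [−212 + √(212² + 4×212×14.6)]/2 = 13.7 m/s
Subgeostrophic (V < V_g = 14.6 m/s), as expected around a low.
Converting: 13.7 m/s × 3.6 = 49.3 km/h

49.3 km/h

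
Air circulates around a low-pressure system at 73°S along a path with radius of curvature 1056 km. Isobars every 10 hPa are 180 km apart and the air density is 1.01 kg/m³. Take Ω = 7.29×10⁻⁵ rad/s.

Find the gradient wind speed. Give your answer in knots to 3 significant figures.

Coriolis parameter at 73°S:
f = 2Ω sin φ = 2 × 7.29×10⁻⁵ × sin 73° = 1.39×10⁻⁴ s⁻¹
Pressure gradient: |∂P/∂n| = 1000 Pa / 180000 m = 5.56×10⁻³ Pa/m
Geostrophic speed: V_g = |∂P/∂n|/(fρ) = 5.56×10⁻³/(1.39×10⁻⁴ × 1.01) = 39.5 m/s
Around a low, centrifugal force acts outward with Coriolis, so pressure-gradient force balances both:
(1/ρ)|∂P/∂n| = fV + V²/R  →  V² + fR·V − fR·V_g = 0
With fR = 1.39×10⁻⁴ × 1056×10³ m = 147 m/s:
V = [−fR + √((fR)² + 4 fR V_g)]/2 = [−147 + √(147² + 4×147×39.5)]/2 = 32.3 m/s
Subgeostrophic (V < V_g = 39.5 m/s), as expected around a low.
Converting: 32.3 m/s × 1.944 = 62.9 knots

62.9 knots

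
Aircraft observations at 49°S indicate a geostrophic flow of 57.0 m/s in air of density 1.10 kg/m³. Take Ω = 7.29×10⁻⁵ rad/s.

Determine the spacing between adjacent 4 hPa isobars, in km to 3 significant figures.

Coriolis parameter at 49°S:
f = 2Ω sin φ = 2 × 7.29×10⁻⁵ × sin 49° = 1.10×10⁻⁴ s⁻¹
Geostrophic balance rearranged: |∂P/∂n| = f ρ V_g
|∂P/∂n| = 1.10×10⁻⁴ × 1.10 × 57.0 = 6.90×10⁻³ Pa/m
Isobar spacing: Δn = ΔP/|∂P/∂n| = 400 Pa / 6.90×10⁻³ Pa/m = 57977 m ≈ 58.0 km

58.0 km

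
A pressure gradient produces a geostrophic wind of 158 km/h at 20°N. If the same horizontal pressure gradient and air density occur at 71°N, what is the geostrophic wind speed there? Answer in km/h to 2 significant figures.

With the same pressure gradient and density, V_g ∝ 1/f ∝ 1/sin φ.
V₂ = V₁ · sin φ₁ / sin φ₂ = 158 × sin 20° / sin 71°
V₂ = 158 × 0.3420/0.9455 = 57 km/h

57 km/h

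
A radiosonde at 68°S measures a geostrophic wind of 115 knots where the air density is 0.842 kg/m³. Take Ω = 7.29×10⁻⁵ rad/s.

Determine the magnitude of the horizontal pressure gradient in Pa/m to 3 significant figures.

6.73×10⁻³ Pa/m

Coriolis parameter at 68°S:
f = 2Ω sin φ = 2 × 7.29×10⁻⁵ × sin 68° = 1.35×10⁻⁴ s⁻¹
Wind speed in SI: 115 knots = 59.2 m/s
Geostrophic balance rearranged: |∂P/∂n| = f ρ V_g
|∂P/∂n| = 1.35×10⁻⁴ × 0.842 × 59.2 = 6.73×10⁻³ Pa/m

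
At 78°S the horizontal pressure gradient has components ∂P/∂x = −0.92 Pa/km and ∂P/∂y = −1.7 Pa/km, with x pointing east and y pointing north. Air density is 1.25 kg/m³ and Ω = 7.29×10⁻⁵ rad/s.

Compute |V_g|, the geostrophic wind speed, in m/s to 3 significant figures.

10.8 m/s

Coriolis parameter at 78°S:
f = 2Ω sin φ = 2 × 7.29×10⁻⁵ × sin 78° = 1.43×10⁻⁴ s⁻¹
In the Southern Hemisphere f is negative: f = −1.43×10⁻⁴ s⁻¹.
Component geostrophic relations (x east, y north):
u_g = −(1/(fρ)) ∂P/∂y,  v_g = (1/(fρ)) ∂P/∂x
u_g = −(−1.7×10⁻³)/(−1.43×10⁻⁴ × 1.25) = −9.54 m/s;  v_g = (−0.92×10⁻³)/(−1.43×10⁻⁴ × 1.25) = 5.16 m/s
|V_g| = √(u_g² + v_g²) = 10.8 m/s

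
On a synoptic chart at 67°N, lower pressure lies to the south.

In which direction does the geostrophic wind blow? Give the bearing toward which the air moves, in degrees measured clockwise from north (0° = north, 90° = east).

270°

The pressure-gradient force points toward the south (bearing 180°).
Geostrophic balance: in the Northern Hemisphere the Coriolis force deflects motion to the right, so the geostrophic wind blows 90° to the right of the pressure-gradient force (low pressure on the left).
Rotating 180° by 90° clockwise gives 270° — the wind blows toward the west.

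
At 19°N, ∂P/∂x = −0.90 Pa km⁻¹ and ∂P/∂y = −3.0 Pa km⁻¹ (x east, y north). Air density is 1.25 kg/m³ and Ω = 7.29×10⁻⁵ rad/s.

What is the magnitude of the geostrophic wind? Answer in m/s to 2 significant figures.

Coriolis parameter at 19°N:
f = 2Ω sin φ = 2 × 7.29×10⁻⁵ × sin 19° = 4.75×10⁻⁵ s⁻¹
Component geostrophic relations (x east, y north):
u_g = −(1/(fρ)) ∂P/∂y,  v_g = (1/(fρ)) ∂P/∂x
u_g = −(−3.0×10⁻³)/(4.75×10⁻⁵ × 1.25) = 50.6 m/s;  v_g = (−0.90×10⁻³)/(4.75×10⁻⁵ × 1.25) = −15.2 m/s
|V_g| = √(u_g² + v_g²) = 52.8 m/s

53 m/s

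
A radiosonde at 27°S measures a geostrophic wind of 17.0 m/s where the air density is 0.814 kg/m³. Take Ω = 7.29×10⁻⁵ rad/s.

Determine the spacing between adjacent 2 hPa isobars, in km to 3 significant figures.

Coriolis parameter at 27°S:
f = 2Ω sin φ = 2 × 7.29×10⁻⁵ × sin 27° = 6.62×10⁻⁵ s⁻¹
Geostrophic balance rearranged: |∂P/∂n| = f ρ V_g
|∂P/∂n| = 6.62×10⁻⁵ × 0.814 × 17.0 = 9.16×10⁻⁴ Pa/m
Isobar spacing: Δn = ΔP/|∂P/∂n| = 200 Pa / 9.16×10⁻⁴ Pa/m = 218350 m ≈ 218 km

218 km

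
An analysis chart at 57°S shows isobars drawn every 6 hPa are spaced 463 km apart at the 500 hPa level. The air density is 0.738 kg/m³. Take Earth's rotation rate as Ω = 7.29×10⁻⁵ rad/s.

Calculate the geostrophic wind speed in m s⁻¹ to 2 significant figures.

14 m s⁻¹

Coriolis parameter at 57°S:
f = 2Ω sin φ = 2 × 7.29×10⁻⁵ × sin 57° = 1.22×10⁻⁴ s⁻¹
Pressure gradient: |∂P/∂n| = 600 Pa / 463000 m = 1.30×10⁻³ Pa/m
Geostrophic balance (pressure-gradient force = Coriolis force):
V_g = (1/(fρ)) |∂P/∂n| = 1.30×10⁻³ / (1.22×10⁻⁴ × 0.738) = 14.4 m/s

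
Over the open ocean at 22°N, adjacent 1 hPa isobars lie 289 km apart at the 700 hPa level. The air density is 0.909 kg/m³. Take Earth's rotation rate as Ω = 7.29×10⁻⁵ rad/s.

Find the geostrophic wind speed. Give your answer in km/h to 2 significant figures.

25 km/h

Coriolis parameter at 22°N:
f = 2Ω sin φ = 2 × 7.29×10⁻⁵ × sin 22° = 5.46×10⁻⁵ s⁻¹
Pressure gradient: |∂P/∂n| = 100 Pa / 289000 m = 3.46×10⁻⁴ Pa/m
Geostrophic balance (pressure-gradient force = Coriolis force):
V_g = (1/(fρ)) |∂P/∂n| = 3.46×10⁻⁴ / (5.46×10⁻⁵ × 0.909) = 6.97 m/s
Converting: 6.97 m/s × 3.6 = 25 km/h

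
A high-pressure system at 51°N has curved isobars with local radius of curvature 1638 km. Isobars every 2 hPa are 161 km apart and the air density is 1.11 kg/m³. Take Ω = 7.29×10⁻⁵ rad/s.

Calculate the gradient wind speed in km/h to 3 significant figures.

37.7 km/h

Coriolis parameter at 51°N:
f = 2Ω sin φ = 2 × 7.29×10⁻⁵ × sin 51° = 1.13×10⁻⁴ s⁻¹
Pressure gradient: |∂P/∂n| = 200 Pa / 161000 m = 1.24×10⁻³ Pa/m
Geostrophic speed: V_g = |∂P/∂n|/(fρ) = 1.24×10⁻³/(1.13×10⁻⁴ × 1.11) = 9.88 m/s
Around a high, pressure-gradient force acts outward with centrifugal, so Coriolis balances both:
fV = (1/ρ)|∂P/∂n| + V²/R  →  V² − fR·V + fR·V_g = 0
With fR = 1.13×10⁻⁴ × 1638×10³ m = 186 m/s:
V = [fR − √((fR)² − 4 fR V_g)]/2 = [186 − √(186² − 4×186×9.88)]/2 = 10.5 m/s
Supergeostrophic (V > V_g = 9.88 m/s), as expected around a high.
Converting: 10.5 m/s × 3.6 = 37.7 km/h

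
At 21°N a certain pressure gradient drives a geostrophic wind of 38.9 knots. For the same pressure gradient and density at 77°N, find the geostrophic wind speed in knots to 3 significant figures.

14.3 knots

With the same pressure gradient and density, V_g ∝ 1/f ∝ 1/sin φ.
V₂ = V₁ · sin φ₁ / sin φ₂ = 38.9 × sin 21° / sin 77°
V₂ = 38.9 × 0.3584/0.9744 = 14.3 knots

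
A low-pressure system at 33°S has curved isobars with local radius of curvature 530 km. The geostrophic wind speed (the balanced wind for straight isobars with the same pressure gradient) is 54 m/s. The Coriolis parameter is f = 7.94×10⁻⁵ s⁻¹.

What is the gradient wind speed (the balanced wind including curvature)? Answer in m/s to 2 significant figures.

31 m/s

Around a low, centrifugal force acts outward with Coriolis, so pressure-gradient force balances both:
(1/ρ)|∂P/∂n| = fV + V²/R  →  V² + fR·V − fR·V_g = 0
With fR = 7.94×10⁻⁵ × 530×10³ m = 42.1 m/s:
V = [−fR + √((fR)² + 4 fR V_g)]/2 = [−42.1 + √(42.1² + 4×42.1×54)]/2 = 31.1 m/s
Subgeostrophic (V < V_g = 54 m/s), as expected around a low.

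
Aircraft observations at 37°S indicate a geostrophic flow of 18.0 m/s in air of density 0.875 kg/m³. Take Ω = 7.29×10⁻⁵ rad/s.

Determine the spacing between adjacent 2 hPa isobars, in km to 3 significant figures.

145 km

Coriolis parameter at 37°S:
f = 2Ω sin φ = 2 × 7.29×10⁻⁵ × sin 37° = 8.77×10⁻⁵ s⁻¹
Geostrophic balance rearranged: |∂P/∂n| = f ρ V_g
|∂P/∂n| = 8.77×10⁻⁵ × 0.875 × 18.0 = 1.38×10⁻³ Pa/m
Isobar spacing: Δn = ΔP/|∂P/∂n| = 200 Pa / 1.38×10⁻³ Pa/m = 144720 m ≈ 145 km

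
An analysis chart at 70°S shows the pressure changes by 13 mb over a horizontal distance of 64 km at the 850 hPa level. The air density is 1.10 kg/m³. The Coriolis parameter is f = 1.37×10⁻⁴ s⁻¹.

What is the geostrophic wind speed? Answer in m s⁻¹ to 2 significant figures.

130 m s⁻¹

Pressure gradient: |∂P/∂n| = 1300 Pa / 64000 m = 2.03×10⁻² Pa/m
Geostrophic balance (pressure-gradient force = Coriolis force):
V_g = (1/(fρ)) |∂P/∂n| = 2.03×10⁻² / (1.37×10⁻⁴ × 1.10) = 135 m/s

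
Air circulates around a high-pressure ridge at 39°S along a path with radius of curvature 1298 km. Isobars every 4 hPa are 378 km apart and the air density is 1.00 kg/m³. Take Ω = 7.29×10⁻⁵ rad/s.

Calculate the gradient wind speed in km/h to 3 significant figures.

Coriolis parameter at 39°S:
f = 2Ω sin φ = 2 × 7.29×10⁻⁵ × sin 39° = 9.18×10⁻⁵ s⁻¹
Pressure gradient: |∂P/∂n| = 400 Pa / 378000 m = 1.06×10⁻³ Pa/m
Geostrophic speed: V_g = |∂P/∂n|/(fρ) = 1.06×10⁻³/(9.18×10⁻⁵ × 1.00) = 11.5 m/s
Around a high, pressure-gradient force acts outward with centrifugal, so Coriolis balances both:
fV = (1/ρ)|∂P/∂n| + V²/R  →  V² − fR·V + fR·V_g = 0
With fR = 9.18×10⁻⁵ × 1298×10³ m = 119 m/s:
V = [fR − √((fR)² − 4 fR V_g)]/2 = [119 − √(119² − 4×119×11.5)]/2 = 12.9 m/s
Supergeostrophic (V > V_g = 11.5 m/s), as expected around a high.
Converting: 12.9 m/s × 3.6 = 46.6 km/h

46.6 km/h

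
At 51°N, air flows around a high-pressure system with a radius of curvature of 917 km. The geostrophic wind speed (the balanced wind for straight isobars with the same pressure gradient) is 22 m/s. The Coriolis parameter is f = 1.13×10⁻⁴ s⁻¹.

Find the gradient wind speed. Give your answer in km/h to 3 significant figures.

Around a high, pressure-gradient force acts outward with centrifugal, so Coriolis balances both:
fV = (1/ρ)|∂P/∂n| + V²/R  →  V² − fR·V + fR·V_g = 0
With fR = 1.13×10⁻⁴ × 917×10³ m = 104 m/s:
V = [fR − √((fR)² − 4 fR V_g)]/2 = [104 − √(104² − 4×104×22)]/2 = 31.7 m/s
Supergeostrophic (V > V_g = 22 m/s), as expected around a high.
Converting: 31.7 m/s × 3.6 = 114 km/h

114 km/h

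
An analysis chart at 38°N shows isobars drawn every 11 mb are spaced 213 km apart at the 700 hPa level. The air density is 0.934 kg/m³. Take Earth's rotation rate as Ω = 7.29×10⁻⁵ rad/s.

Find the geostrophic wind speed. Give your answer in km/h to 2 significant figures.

Coriolis parameter at 38°N:
f = 2Ω sin φ = 2 × 7.29×10⁻⁵ × sin 38° = 8.98×10⁻⁵ s⁻¹
Pressure gradient: |∂P/∂n| = 1100 Pa / 213000 m = 5.16×10⁻³ Pa/m
Geostrophic balance (pressure-gradient force = Coriolis force):
V_g = (1/(fρ)) |∂P/∂n| = 5.16×10⁻³ / (8.98×10⁻⁵ × 0.934) = 61.6 m/s
Converting: 61.6 m/s × 3.6 = 220 km/h

220 km/h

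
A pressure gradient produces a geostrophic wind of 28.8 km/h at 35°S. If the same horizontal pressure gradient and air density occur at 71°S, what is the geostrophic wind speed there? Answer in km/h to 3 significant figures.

With the same pressure gradient and density, V_g ∝ 1/f ∝ 1/sin φ.
V₂ = V₁ · sin φ₁ / sin φ₂ = 28.8 × sin 35° / sin 71°
V₂ = 28.8 × 0.5736/0.9455 = 17.5 km/h

17.5 km/h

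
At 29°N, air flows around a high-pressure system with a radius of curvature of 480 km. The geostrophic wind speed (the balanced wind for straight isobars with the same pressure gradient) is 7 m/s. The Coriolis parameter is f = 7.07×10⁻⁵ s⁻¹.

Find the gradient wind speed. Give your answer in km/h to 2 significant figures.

36 km/h

Around a high, pressure-gradient force acts outward with centrifugal, so Coriolis balances both:
fV = (1/ρ)|∂P/∂n| + V²/R  →  V² − fR·V + fR·V_g = 0
With fR = 7.07×10⁻⁵ × 480×10³ m = 33.9 m/s:
V = [fR − √((fR)² − 4 fR V_g)]/2 = [33.9 − √(33.9² − 4×33.9×7)]/2 = 9.87 m/s
Supergeostrophic (V > V_g = 7 m/s), as expected around a high.
Converting: 9.87 m/s × 3.6 = 36 km/h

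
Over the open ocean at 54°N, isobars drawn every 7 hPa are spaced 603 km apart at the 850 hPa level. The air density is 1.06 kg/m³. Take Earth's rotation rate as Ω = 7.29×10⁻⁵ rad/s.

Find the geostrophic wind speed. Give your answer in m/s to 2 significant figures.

9.3 m/s

Coriolis parameter at 54°N:
f = 2Ω sin φ = 2 × 7.29×10⁻⁵ × sin 54° = 1.18×10⁻⁴ s⁻¹
Pressure gradient: |∂P/∂n| = 700 Pa / 603000 m = 1.16×10⁻³ Pa/m
Geostrophic balance (pressure-gradient force = Coriolis force):
V_g = (1/(fρ)) |∂P/∂n| = 1.16×10⁻³ / (1.18×10⁻⁴ × 1.06) = 9.28 m/s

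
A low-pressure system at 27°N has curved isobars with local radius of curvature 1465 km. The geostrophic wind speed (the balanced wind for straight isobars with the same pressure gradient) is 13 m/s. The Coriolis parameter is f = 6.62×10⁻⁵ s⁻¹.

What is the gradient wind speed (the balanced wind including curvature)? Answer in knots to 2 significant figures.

Around a low, centrifugal force acts outward with Coriolis, so pressure-gradient force balances both:
(1/ρ)|∂P/∂n| = fV + V²/R  →  V² + fR·V − fR·V_g = 0
With fR = 6.62×10⁻⁵ × 1465×10³ m = 97.0 m/s:
V = [−fR + √((fR)² + 4 fR V_g)]/2 = [−97.0 + √(97.0² + 4×97.0×13)]/2 = 11.6 m/s
Subgeostrophic (V < V_g = 13 m/s), as expected around a low.
Converting: 11.6 m/s × 1.944 = 23 knots

23 knots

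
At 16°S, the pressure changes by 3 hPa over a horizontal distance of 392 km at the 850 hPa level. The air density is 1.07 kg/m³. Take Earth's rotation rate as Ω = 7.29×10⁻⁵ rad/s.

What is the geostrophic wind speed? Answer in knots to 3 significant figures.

34.6 knots

Coriolis parameter at 16°S:
f = 2Ω sin φ = 2 × 7.29×10⁻⁵ × sin 16° = 4.02×10⁻⁵ s⁻¹
Pressure gradient: |∂P/∂n| = 300 Pa / 392000 m = 7.65×10⁻⁴ Pa/m
Geostrophic balance (pressure-gradient force = Coriolis force):
V_g = (1/(fρ)) |∂P/∂n| = 7.65×10⁻⁴ / (4.02×10⁻⁵ × 1.07) = 17.8 m/s
Converting: 17.8 m/s × 1.944 = 34.6 knots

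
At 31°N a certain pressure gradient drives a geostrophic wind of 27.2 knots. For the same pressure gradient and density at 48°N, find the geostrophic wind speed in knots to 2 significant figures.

19 knots

With the same pressure gradient and density, V_g ∝ 1/f ∝ 1/sin φ.
V₂ = V₁ · sin φ₁ / sin φ₂ = 27.2 × sin 31° / sin 48°
V₂ = 27.2 × 0.5150/0.7431 = 19 knots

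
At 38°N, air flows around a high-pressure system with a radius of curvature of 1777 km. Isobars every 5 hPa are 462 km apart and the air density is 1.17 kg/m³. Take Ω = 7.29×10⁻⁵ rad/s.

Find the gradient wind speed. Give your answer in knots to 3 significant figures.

Coriolis parameter at 38°N:
f = 2Ω sin φ = 2 × 7.29×10⁻⁵ × sin 38° = 8.98×10⁻⁵ s⁻¹
Pressure gradient: |∂P/∂n| = 500 Pa / 462000 m = 1.08×10⁻³ Pa/m
Geostrophic speed: V_g = |∂P/∂n|/(fρ) = 1.08×10⁻³/(8.98×10⁻⁵ × 1.17) = 10.3 m/s
Around a high, pressure-gradient force acts outward with centrifugal, so Coriolis balances both:
fV = (1/ρ)|∂P/∂n| + V²/R  →  V² − fR·V + fR·V_g = 0
With fR = 8.98×10⁻⁵ × 1777×10³ m = 160 m/s:
V = [fR − √((fR)² − 4 fR V_g)]/2 = [160 − √(160² − 4×160×10.3)]/2 = 11.1 m/s
Supergeostrophic (V > V_g = 10.3 m/s), as expected around a high.
Converting: 11.1 m/s × 1.944 = 21.5 knots

21.5 knots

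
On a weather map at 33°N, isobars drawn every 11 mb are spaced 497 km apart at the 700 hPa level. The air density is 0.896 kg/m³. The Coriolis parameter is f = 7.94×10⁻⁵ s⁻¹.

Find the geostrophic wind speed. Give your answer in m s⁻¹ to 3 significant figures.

31.1 m s⁻¹

Pressure gradient: |∂P/∂n| = 1100 Pa / 497000 m = 2.21×10⁻³ Pa/m
Geostrophic balance (pressure-gradient force = Coriolis force):
V_g = (1/(fρ)) |∂P/∂n| = 2.21×10⁻³ / (7.94×10⁻⁵ × 0.896) = 31.1 m/s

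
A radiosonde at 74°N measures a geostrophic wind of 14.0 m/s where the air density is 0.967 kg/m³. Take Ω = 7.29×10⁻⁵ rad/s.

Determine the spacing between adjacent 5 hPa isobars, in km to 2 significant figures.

260 km

Coriolis parameter at 74°N:
f = 2Ω sin φ = 2 × 7.29×10⁻⁵ × sin 74° = 1.40×10⁻⁴ s⁻¹
Geostrophic balance rearranged: |∂P/∂n| = f ρ V_g
|∂P/∂n| = 1.40×10⁻⁴ × 0.967 × 14.0 = 1.90×10⁻³ Pa/m
Isobar spacing: Δn = ΔP/|∂P/∂n| = 500 Pa / 1.90×10⁻³ Pa/m = 263522 m ≈ 260 km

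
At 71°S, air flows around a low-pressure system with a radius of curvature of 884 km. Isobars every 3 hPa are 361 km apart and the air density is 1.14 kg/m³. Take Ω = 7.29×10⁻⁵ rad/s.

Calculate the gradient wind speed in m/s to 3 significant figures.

5.08 m/s

Coriolis parameter at 71°S:
f = 2Ω sin φ = 2 × 7.29×10⁻⁵ × sin 71° = 1.38×10⁻⁴ s⁻¹
Pressure gradient: |∂P/∂n| = 300 Pa / 361000 m = 8.31×10⁻⁴ Pa/m
Geostrophic speed: V_g = |∂P/∂n|/(fρ) = 8.31×10⁻⁴/(1.38×10⁻⁴ × 1.14) = 5.29 m/s
Around a low, centrifugal force acts outward with Coriolis, so pressure-gradient force balances both:
(1/ρ)|∂P/∂n| = fV + V²/R  →  V² + fR·V − fR·V_g = 0
With fR = 1.38×10⁻⁴ × 884×10³ m = 122 m/s:
V = [−fR + √((fR)² + 4 fR V_g)]/2 = [−122 + √(122² + 4×122×5.29)]/2 = 5.08 m/s
Subgeostrophic (V < V_g = 5.29 m/s), as expected around a low.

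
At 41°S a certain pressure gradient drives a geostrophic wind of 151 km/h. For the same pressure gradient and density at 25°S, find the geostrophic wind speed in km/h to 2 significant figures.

With the same pressure gradient and density, V_g ∝ 1/f ∝ 1/sin φ.
V₂ = V₁ · sin φ₁ / sin φ₂ = 151 × sin 41° / sin 25°
V₂ = 151 × 0.6561/0.4226 = 230 km/h

230 km/h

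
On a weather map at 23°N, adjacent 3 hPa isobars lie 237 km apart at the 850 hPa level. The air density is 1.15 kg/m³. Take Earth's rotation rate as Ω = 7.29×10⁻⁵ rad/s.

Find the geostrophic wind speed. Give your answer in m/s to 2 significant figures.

19 m/s

Coriolis parameter at 23°N:
f = 2Ω sin φ = 2 × 7.29×10⁻⁵ × sin 23° = 5.70×10⁻⁵ s⁻¹
Pressure gradient: |∂P/∂n| = 300 Pa / 237000 m = 1.27×10⁻³ Pa/m
Geostrophic balance (pressure-gradient force = Coriolis force):
V_g = (1/(fρ)) |∂P/∂n| = 1.27×10⁻³ / (5.70×10⁻⁵ × 1.15) = 19.3 m/s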